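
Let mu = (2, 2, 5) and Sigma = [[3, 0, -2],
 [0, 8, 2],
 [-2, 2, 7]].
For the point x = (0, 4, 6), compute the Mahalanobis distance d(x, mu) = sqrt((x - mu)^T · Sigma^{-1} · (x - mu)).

Step 1 — centre the observation: (x - mu) = (-2, 2, 1).

Step 2 — invert Sigma (cofactor / det for 3×3, or solve directly):
  Sigma^{-1} = [[0.4194, -0.0323, 0.129],
 [-0.0323, 0.1371, -0.0484],
 [0.129, -0.0484, 0.1935]].

Step 3 — form the quadratic (x - mu)^T · Sigma^{-1} · (x - mu):
  Sigma^{-1} · (x - mu) = (-0.7742, 0.2903, -0.1613).
  (x - mu)^T · [Sigma^{-1} · (x - mu)] = (-2)·(-0.7742) + (2)·(0.2903) + (1)·(-0.1613) = 1.9677.

Step 4 — take square root: d = √(1.9677) ≈ 1.4028.

d(x, mu) = √(1.9677) ≈ 1.4028


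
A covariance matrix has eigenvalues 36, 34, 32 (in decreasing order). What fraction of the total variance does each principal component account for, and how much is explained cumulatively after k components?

Step 1 — total variance = trace(Sigma) = Σ λ_i = 36 + 34 + 32 = 102.

Step 2 — fraction explained by component i = λ_i / Σ λ:
  PC1: 36/102 = 0.3529
  PC2: 34/102 = 0.3333
  PC3: 32/102 = 0.3137

Step 3 — cumulative fraction after k components = (λ_1 + ... + λ_k) / Σ λ:
  k = 1: 36/102 = 0.3529
  k = 2: (36 + 34)/102 = 70/102 = 0.6863
  k = 3: (36 + 34 + 32)/102 = 102/102 = 1

Summary (fraction, with percent):

explained: PC1 0.3529 (35.29%), PC2 0.3333 (33.33%), PC3 0.3137 (31.37%);  cumulative: 0.3529, 0.6863, 1


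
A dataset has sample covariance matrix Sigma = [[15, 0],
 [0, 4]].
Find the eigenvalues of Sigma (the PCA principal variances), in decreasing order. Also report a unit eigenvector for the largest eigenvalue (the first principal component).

Step 1 — characteristic polynomial of 2×2 Sigma:
  det(Sigma - λI) = λ² - trace · λ + det = 0.
  trace = 15 + 4 = 19, det = 15·4 - (0)² = 60.
Step 2 — discriminant:
  Δ = trace² - 4·det = 361 - 240 = 121.
Step 3 — eigenvalues:
  λ = (trace ± √Δ)/2 = (19 ± 11)/2,
  λ_1 = 15,  λ_2 = 4.

Step 4 — unit eigenvector for λ_1: Sigma is diagonal, so its eigenvectors are the coordinate axes. λ_1 = 15 is the diagonal entry on the first coordinate axis, hence
  v_1 = (1, 0) (||v_1|| = 1).

λ_1 = 15,  λ_2 = 4;  v_1 ≈ (1, 0)


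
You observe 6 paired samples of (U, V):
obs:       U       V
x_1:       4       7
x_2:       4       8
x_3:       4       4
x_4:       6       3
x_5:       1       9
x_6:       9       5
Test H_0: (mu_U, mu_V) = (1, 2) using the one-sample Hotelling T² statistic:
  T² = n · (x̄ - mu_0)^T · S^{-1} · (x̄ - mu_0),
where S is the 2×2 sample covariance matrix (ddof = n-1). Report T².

Step 1 — sample mean vector:
  mean(U) = (4 + 4 + 4 + 6 + 1 + 9) / 6 = 28/6 = 4.6667
  mean(V) = (7 + 8 + 4 + 3 + 9 + 5) / 6 = 36/6 = 6
  x̄ = (4.6667, 6),  deviation x̄ - mu_0 = (4.6667, 6) - (1, 2) = (3.6667, 4).

Step 2 — sample covariance matrix, S[i,j] = (1/(n-1)) · Σ_k (x_{k,i} - mean_i) · (x_{k,j} - mean_j), divisor n-1 = 5:
  S[U,U] = ((-0.6667)·(-0.6667) + (-0.6667)·(-0.6667) + (-0.6667)·(-0.6667) + (1.3333)·(1.3333) + (-3.6667)·(-3.6667) + (4.3333)·(4.3333)) / 5 = 35.3333/5 = 7.0667
  S[U,V] = ((-0.6667)·(1) + (-0.6667)·(2) + (-0.6667)·(-2) + (1.3333)·(-3) + (-3.6667)·(3) + (4.3333)·(-1)) / 5 = -20/5 = -4
  S[V,V] = ((1)·(1) + (2)·(2) + (-2)·(-2) + (-3)·(-3) + (3)·(3) + (-1)·(-1)) / 5 = 28/5 = 5.6
  S = [[7.0667, -4],
 [-4, 5.6]].

Step 3 — invert S. det(S) = 7.0667·5.6 - (-4)² = 23.5733.
  S^{-1} = (1/det) · [[d, -b], [-b, a]] = [[0.2376, 0.1697],
 [0.1697, 0.2998]].

Step 4 — quadratic form (x̄ - mu_0)^T · S^{-1} · (x̄ - mu_0):
  S^{-1} · (x̄ - mu_0) = (1.5498, 1.8213),
  (x̄ - mu_0)^T · [...] = (3.6667)·(1.5498) + (4)·(1.8213) = 12.9676.

Step 5 — scale by n: T² = 6 · 12.9676 = 77.8054.

T² ≈ 77.8054


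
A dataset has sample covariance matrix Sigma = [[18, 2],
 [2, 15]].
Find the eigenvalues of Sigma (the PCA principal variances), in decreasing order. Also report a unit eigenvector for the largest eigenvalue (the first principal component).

Step 1 — characteristic polynomial of 2×2 Sigma:
  det(Sigma - λI) = λ² - trace · λ + det = 0.
  trace = 18 + 15 = 33, det = 18·15 - (2)² = 266.
Step 2 — discriminant:
  Δ = trace² - 4·det = 1089 - 1064 = 25.
Step 3 — eigenvalues:
  λ = (trace ± √Δ)/2 = (33 ± 5)/2,
  λ_1 = 19,  λ_2 = 14.

Step 4 — unit eigenvector for λ_1: solve (Sigma - λ_1 I)v = 0. First row:
  (18 - 19)·v_x + (2)·v_y = 0, i.e. (-1)·v_x + (2)·v_y = 0,
  so v ∝ (b, λ_1 - a) = (2, 1) = u.
  ||u|| = √((2)² + (1)²) = √(5) ≈ 2.2361,
  v_1 = u/||u|| ≈ (0.8944, 0.4472) (||v_1|| = 1).

λ_1 = 19,  λ_2 = 14;  v_1 ≈ (0.8944, 0.4472)


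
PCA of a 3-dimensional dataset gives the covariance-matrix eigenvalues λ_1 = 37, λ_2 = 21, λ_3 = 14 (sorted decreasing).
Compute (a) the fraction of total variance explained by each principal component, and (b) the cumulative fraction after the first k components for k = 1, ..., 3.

Step 1 — total variance = trace(Sigma) = Σ λ_i = 37 + 21 + 14 = 72.

Step 2 — fraction explained by component i = λ_i / Σ λ:
  PC1: 37/72 = 0.5139
  PC2: 21/72 = 0.2917
  PC3: 14/72 = 0.1944

Step 3 — cumulative fraction after k components = (λ_1 + ... + λ_k) / Σ λ:
  k = 1: 37/72 = 0.5139
  k = 2: (37 + 21)/72 = 58/72 = 0.8056
  k = 3: (37 + 21 + 14)/72 = 72/72 = 1

Summary (fraction, with percent):

explained: PC1 0.5139 (51.39%), PC2 0.2917 (29.17%), PC3 0.1944 (19.44%);  cumulative: 0.5139, 0.8056, 1


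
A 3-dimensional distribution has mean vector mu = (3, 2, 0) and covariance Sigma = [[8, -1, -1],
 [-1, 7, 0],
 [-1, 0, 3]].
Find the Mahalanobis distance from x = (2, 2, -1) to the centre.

Step 1 — centre the observation: (x - mu) = (-1, 0, -1).

Step 2 — invert Sigma (cofactor / det for 3×3, or solve directly):
  Sigma^{-1} = [[0.1329, 0.019, 0.0443],
 [0.019, 0.1456, 0.0063],
 [0.0443, 0.0063, 0.3481]].

Step 3 — form the quadratic (x - mu)^T · Sigma^{-1} · (x - mu):
  Sigma^{-1} · (x - mu) = (-0.1772, -0.0253, -0.3924).
  (x - mu)^T · [Sigma^{-1} · (x - mu)] = (-1)·(-0.1772) + (0)·(-0.0253) + (-1)·(-0.3924) = 0.5696.

Step 4 — take square root: d = √(0.5696) ≈ 0.7547.

d(x, mu) = √(0.5696) ≈ 0.7547


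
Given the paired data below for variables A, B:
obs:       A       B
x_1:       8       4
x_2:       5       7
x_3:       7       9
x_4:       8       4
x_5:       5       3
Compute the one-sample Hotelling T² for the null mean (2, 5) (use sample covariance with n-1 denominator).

Step 1 — sample mean vector:
  mean(A) = (8 + 5 + 7 + 8 + 5) / 5 = 33/5 = 6.6
  mean(B) = (4 + 7 + 9 + 4 + 3) / 5 = 27/5 = 5.4
  x̄ = (6.6, 5.4),  deviation x̄ - mu_0 = (6.6, 5.4) - (2, 5) = (4.6, 0.4).

Step 2 — sample covariance matrix, S[i,j] = (1/(n-1)) · Σ_k (x_{k,i} - mean_i) · (x_{k,j} - mean_j), divisor n-1 = 4:
  S[A,A] = ((1.4)·(1.4) + (-1.6)·(-1.6) + (0.4)·(0.4) + (1.4)·(1.4) + (-1.6)·(-1.6)) / 4 = 9.2/4 = 2.3
  S[A,B] = ((1.4)·(-1.4) + (-1.6)·(1.6) + (0.4)·(3.6) + (1.4)·(-1.4) + (-1.6)·(-2.4)) / 4 = -1.2/4 = -0.3
  S[B,B] = ((-1.4)·(-1.4) + (1.6)·(1.6) + (3.6)·(3.6) + (-1.4)·(-1.4) + (-2.4)·(-2.4)) / 4 = 25.2/4 = 6.3
  S = [[2.3, -0.3],
 [-0.3, 6.3]].

Step 3 — invert S. det(S) = 2.3·6.3 - (-0.3)² = 14.4.
  S^{-1} = (1/det) · [[d, -b], [-b, a]] = [[0.4375, 0.0208],
 [0.0208, 0.1597]].

Step 4 — quadratic form (x̄ - mu_0)^T · S^{-1} · (x̄ - mu_0):
  S^{-1} · (x̄ - mu_0) = (2.0208, 0.1597),
  (x̄ - mu_0)^T · [...] = (4.6)·(2.0208) + (0.4)·(0.1597) = 9.3597.

Step 5 — scale by n: T² = 5 · 9.3597 = 46.7986.

T² ≈ 46.7986


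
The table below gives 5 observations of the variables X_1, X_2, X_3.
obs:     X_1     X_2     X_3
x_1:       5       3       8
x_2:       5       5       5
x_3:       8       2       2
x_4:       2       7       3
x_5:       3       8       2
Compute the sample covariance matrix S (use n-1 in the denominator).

Step 1 — column means:
  mean(X_1) = (5 + 5 + 8 + 2 + 3) / 5 = 23/5 = 4.6
  mean(X_2) = (3 + 5 + 2 + 7 + 8) / 5 = 25/5 = 5
  mean(X_3) = (8 + 5 + 2 + 3 + 2) / 5 = 20/5 = 4

Step 2 — sample covariance S[i,j] = (1/(n-1)) · Σ_k (x_{k,i} - mean_i) · (x_{k,j} - mean_j), with n-1 = 4.
  S[X_1,X_1] = ((0.4)·(0.4) + (0.4)·(0.4) + (3.4)·(3.4) + (-2.6)·(-2.6) + (-1.6)·(-1.6)) / 4 = 21.2/4 = 5.3
  S[X_1,X_2] = ((0.4)·(-2) + (0.4)·(0) + (3.4)·(-3) + (-2.6)·(2) + (-1.6)·(3)) / 4 = -21/4 = -5.25
  S[X_1,X_3] = ((0.4)·(4) + (0.4)·(1) + (3.4)·(-2) + (-2.6)·(-1) + (-1.6)·(-2)) / 4 = 1/4 = 0.25
  S[X_2,X_2] = ((-2)·(-2) + (0)·(0) + (-3)·(-3) + (2)·(2) + (3)·(3)) / 4 = 26/4 = 6.5
  S[X_2,X_3] = ((-2)·(4) + (0)·(1) + (-3)·(-2) + (2)·(-1) + (3)·(-2)) / 4 = -10/4 = -2.5
  S[X_3,X_3] = ((4)·(4) + (1)·(1) + (-2)·(-2) + (-1)·(-1) + (-2)·(-2)) / 4 = 26/4 = 6.5

S is symmetric (S[j,i] = S[i,j]). Assembling:

S = [[5.3, -5.25, 0.25],
 [-5.25, 6.5, -2.5],
 [0.25, -2.5, 6.5]]


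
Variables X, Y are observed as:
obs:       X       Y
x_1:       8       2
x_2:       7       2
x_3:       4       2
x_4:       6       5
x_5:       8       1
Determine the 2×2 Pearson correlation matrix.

Step 1 — column means:
  mean(X) = (8 + 7 + 4 + 6 + 8) / 5 = 33/5 = 6.6
  mean(Y) = (2 + 2 + 2 + 5 + 1) / 5 = 12/5 = 2.4

Step 2 — sample variances and covariances s[i,j] = (1/(n-1)) · Σ_k (x_{k,i} - mean_i) · (x_{k,j} - mean_j), with n-1 = 4:
  s[X,X] = ((1.4)·(1.4) + (0.4)·(0.4) + (-2.6)·(-2.6) + (-0.6)·(-0.6) + (1.4)·(1.4)) / 4 = 11.2/4 = 2.8
  s[X,Y] = ((1.4)·(-0.4) + (0.4)·(-0.4) + (-2.6)·(-0.4) + (-0.6)·(2.6) + (1.4)·(-1.4)) / 4 = -3.2/4 = -0.8
  s[Y,Y] = ((-0.4)·(-0.4) + (-0.4)·(-0.4) + (-0.4)·(-0.4) + (2.6)·(2.6) + (-1.4)·(-1.4)) / 4 = 9.2/4 = 2.3
  Sample standard deviations s_i = √(s[i,i]):
  s(X) = √(2.8) = 1.6733
  s(Y) = √(2.3) = 1.5166

Step 3 — r_{ij} = s_{ij} / (s_i · s_j):
  r[X,X] = 1 (diagonal).
  r[X,Y] = -0.8 / (1.6733 · 1.5166) = -0.8 / 2.5377 = -0.3152
  r[Y,Y] = 1 (diagonal).

R is symmetric with unit diagonal. Assembling:

R = [[1, -0.3152],
 [-0.3152, 1]]


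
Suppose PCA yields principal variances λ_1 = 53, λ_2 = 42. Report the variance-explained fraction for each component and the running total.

Step 1 — total variance = trace(Sigma) = Σ λ_i = 53 + 42 = 95.

Step 2 — fraction explained by component i = λ_i / Σ λ:
  PC1: 53/95 = 0.5579
  PC2: 42/95 = 0.4421

Step 3 — cumulative fraction after k components = (λ_1 + ... + λ_k) / Σ λ:
  k = 1: 53/95 = 0.5579
  k = 2: (53 + 42)/95 = 95/95 = 1

Summary (fraction, with percent):

explained: PC1 0.5579 (55.79%), PC2 0.4421 (44.21%);  cumulative: 0.5579, 1


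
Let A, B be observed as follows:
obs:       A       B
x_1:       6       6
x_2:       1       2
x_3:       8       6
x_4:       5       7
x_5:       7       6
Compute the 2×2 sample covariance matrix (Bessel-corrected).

Step 1 — column means:
  mean(A) = (6 + 1 + 8 + 5 + 7) / 5 = 27/5 = 5.4
  mean(B) = (6 + 2 + 6 + 7 + 6) / 5 = 27/5 = 5.4

Step 2 — sample covariance S[i,j] = (1/(n-1)) · Σ_k (x_{k,i} - mean_i) · (x_{k,j} - mean_j), with n-1 = 4.
  S[A,A] = ((0.6)·(0.6) + (-4.4)·(-4.4) + (2.6)·(2.6) + (-0.4)·(-0.4) + (1.6)·(1.6)) / 4 = 29.2/4 = 7.3
  S[A,B] = ((0.6)·(0.6) + (-4.4)·(-3.4) + (2.6)·(0.6) + (-0.4)·(1.6) + (1.6)·(0.6)) / 4 = 17.2/4 = 4.3
  S[B,B] = ((0.6)·(0.6) + (-3.4)·(-3.4) + (0.6)·(0.6) + (1.6)·(1.6) + (0.6)·(0.6)) / 4 = 15.2/4 = 3.8

S is symmetric (S[j,i] = S[i,j]). Assembling:

S = [[7.3, 4.3],
 [4.3, 3.8]]


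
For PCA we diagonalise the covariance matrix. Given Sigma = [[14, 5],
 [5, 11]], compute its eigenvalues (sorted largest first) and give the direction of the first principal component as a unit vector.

Step 1 — characteristic polynomial of 2×2 Sigma:
  det(Sigma - λI) = λ² - trace · λ + det = 0.
  trace = 14 + 11 = 25, det = 14·11 - (5)² = 129.
Step 2 — discriminant:
  Δ = trace² - 4·det = 625 - 516 = 109.
Step 3 — eigenvalues:
  λ = (trace ± √Δ)/2 = (25 ± 10.4403)/2,
  λ_1 = 17.7202,  λ_2 = 7.2798.

Step 4 — unit eigenvector for λ_1: solve (Sigma - λ_1 I)v = 0. First row:
  (14 - 17.7202)·v_x + (5)·v_y = 0, i.e. (-3.7202)·v_x + (5)·v_y = 0,
  so v ∝ (b, λ_1 - a) = (5, 3.7202) = u.
  ||u|| = √((5)² + (3.7202)²) = √(38.8395) ≈ 6.2321,
  v_1 = u/||u|| ≈ (0.8023, 0.5969) (||v_1|| = 1).

λ_1 = 17.7202,  λ_2 = 7.2798;  v_1 ≈ (0.8023, 0.5969)


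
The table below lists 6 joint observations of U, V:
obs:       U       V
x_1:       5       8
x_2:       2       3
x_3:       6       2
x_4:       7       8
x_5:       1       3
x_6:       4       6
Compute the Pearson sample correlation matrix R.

Step 1 — column means:
  mean(U) = (5 + 2 + 6 + 7 + 1 + 4) / 6 = 25/6 = 4.1667
  mean(V) = (8 + 3 + 2 + 8 + 3 + 6) / 6 = 30/6 = 5

Step 2 — sample variances and covariances s[i,j] = (1/(n-1)) · Σ_k (x_{k,i} - mean_i) · (x_{k,j} - mean_j), with n-1 = 5:
  s[U,U] = ((0.8333)·(0.8333) + (-2.1667)·(-2.1667) + (1.8333)·(1.8333) + (2.8333)·(2.8333) + (-3.1667)·(-3.1667) + (-0.1667)·(-0.1667)) / 5 = 26.8333/5 = 5.3667
  s[U,V] = ((0.8333)·(3) + (-2.1667)·(-2) + (1.8333)·(-3) + (2.8333)·(3) + (-3.1667)·(-2) + (-0.1667)·(1)) / 5 = 16/5 = 3.2
  s[V,V] = ((3)·(3) + (-2)·(-2) + (-3)·(-3) + (3)·(3) + (-2)·(-2) + (1)·(1)) / 5 = 36/5 = 7.2
  Sample standard deviations s_i = √(s[i,i]):
  s(U) = √(5.3667) = 2.3166
  s(V) = √(7.2) = 2.6833

Step 3 — r_{ij} = s_{ij} / (s_i · s_j):
  r[U,U] = 1 (diagonal).
  r[U,V] = 3.2 / (2.3166 · 2.6833) = 3.2 / 6.2161 = 0.5148
  r[V,V] = 1 (diagonal).

R is symmetric with unit diagonal. Assembling:

R = [[1, 0.5148],
 [0.5148, 1]]


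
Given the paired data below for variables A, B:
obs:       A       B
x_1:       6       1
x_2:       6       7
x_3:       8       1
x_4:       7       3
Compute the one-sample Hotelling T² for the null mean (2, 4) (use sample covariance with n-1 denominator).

Step 1 — sample mean vector:
  mean(A) = (6 + 6 + 8 + 7) / 4 = 27/4 = 6.75
  mean(B) = (1 + 7 + 1 + 3) / 4 = 12/4 = 3
  x̄ = (6.75, 3),  deviation x̄ - mu_0 = (6.75, 3) - (2, 4) = (4.75, -1).

Step 2 — sample covariance matrix, S[i,j] = (1/(n-1)) · Σ_k (x_{k,i} - mean_i) · (x_{k,j} - mean_j), divisor n-1 = 3:
  S[A,A] = ((-0.75)·(-0.75) + (-0.75)·(-0.75) + (1.25)·(1.25) + (0.25)·(0.25)) / 3 = 2.75/3 = 0.9167
  S[A,B] = ((-0.75)·(-2) + (-0.75)·(4) + (1.25)·(-2) + (0.25)·(0)) / 3 = -4/3 = -1.3333
  S[B,B] = ((-2)·(-2) + (4)·(4) + (-2)·(-2) + (0)·(0)) / 3 = 24/3 = 8
  S = [[0.9167, -1.3333],
 [-1.3333, 8]].

Step 3 — invert S. det(S) = 0.9167·8 - (-1.3333)² = 5.5556.
  S^{-1} = (1/det) · [[d, -b], [-b, a]] = [[1.44, 0.24],
 [0.24, 0.165]].

Step 4 — quadratic form (x̄ - mu_0)^T · S^{-1} · (x̄ - mu_0):
  S^{-1} · (x̄ - mu_0) = (6.6, 0.975),
  (x̄ - mu_0)^T · [...] = (4.75)·(6.6) + (-1)·(0.975) = 30.375.

Step 5 — scale by n: T² = 4 · 30.375 = 121.5.

T² ≈ 121.5


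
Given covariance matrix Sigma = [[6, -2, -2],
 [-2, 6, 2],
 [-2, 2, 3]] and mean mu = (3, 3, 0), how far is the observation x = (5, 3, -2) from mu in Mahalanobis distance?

Step 1 — centre the observation: (x - mu) = (2, 0, -2).

Step 2 — invert Sigma (cofactor / det for 3×3, or solve directly):
  Sigma^{-1} = [[0.2188, 0.0312, 0.125],
 [0.0312, 0.2188, -0.125],
 [0.125, -0.125, 0.5]].

Step 3 — form the quadratic (x - mu)^T · Sigma^{-1} · (x - mu):
  Sigma^{-1} · (x - mu) = (0.1875, 0.3125, -0.75).
  (x - mu)^T · [Sigma^{-1} · (x - mu)] = (2)·(0.1875) + (0)·(0.3125) + (-2)·(-0.75) = 1.875.

Step 4 — take square root: d = √(1.875) ≈ 1.3693.

d(x, mu) = √(1.875) ≈ 1.3693


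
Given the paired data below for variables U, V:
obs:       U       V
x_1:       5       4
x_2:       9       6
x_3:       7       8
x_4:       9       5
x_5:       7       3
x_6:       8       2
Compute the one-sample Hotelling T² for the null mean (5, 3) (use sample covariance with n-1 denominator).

Step 1 — sample mean vector:
  mean(U) = (5 + 9 + 7 + 9 + 7 + 8) / 6 = 45/6 = 7.5
  mean(V) = (4 + 6 + 8 + 5 + 3 + 2) / 6 = 28/6 = 4.6667
  x̄ = (7.5, 4.6667),  deviation x̄ - mu_0 = (7.5, 4.6667) - (5, 3) = (2.5, 1.6667).

Step 2 — sample covariance matrix, S[i,j] = (1/(n-1)) · Σ_k (x_{k,i} - mean_i) · (x_{k,j} - mean_j), divisor n-1 = 5:
  S[U,U] = ((-2.5)·(-2.5) + (1.5)·(1.5) + (-0.5)·(-0.5) + (1.5)·(1.5) + (-0.5)·(-0.5) + (0.5)·(0.5)) / 5 = 11.5/5 = 2.3
  S[U,V] = ((-2.5)·(-0.6667) + (1.5)·(1.3333) + (-0.5)·(3.3333) + (1.5)·(0.3333) + (-0.5)·(-1.6667) + (0.5)·(-2.6667)) / 5 = 2/5 = 0.4
  S[V,V] = ((-0.6667)·(-0.6667) + (1.3333)·(1.3333) + (3.3333)·(3.3333) + (0.3333)·(0.3333) + (-1.6667)·(-1.6667) + (-2.6667)·(-2.6667)) / 5 = 23.3333/5 = 4.6667
  S = [[2.3, 0.4],
 [0.4, 4.6667]].

Step 3 — invert S. det(S) = 2.3·4.6667 - (0.4)² = 10.5733.
  S^{-1} = (1/det) · [[d, -b], [-b, a]] = [[0.4414, -0.0378],
 [-0.0378, 0.2175]].

Step 4 — quadratic form (x̄ - mu_0)^T · S^{-1} · (x̄ - mu_0):
  S^{-1} · (x̄ - mu_0) = (1.0404, 0.268),
  (x̄ - mu_0)^T · [...] = (2.5)·(1.0404) + (1.6667)·(0.268) = 3.0475.

Step 5 — scale by n: T² = 6 · 3.0475 = 18.285.

T² ≈ 18.285


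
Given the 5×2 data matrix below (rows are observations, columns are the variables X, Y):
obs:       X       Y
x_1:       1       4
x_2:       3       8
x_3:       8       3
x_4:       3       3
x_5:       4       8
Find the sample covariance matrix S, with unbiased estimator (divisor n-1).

Step 1 — column means:
  mean(X) = (1 + 3 + 8 + 3 + 4) / 5 = 19/5 = 3.8
  mean(Y) = (4 + 8 + 3 + 3 + 8) / 5 = 26/5 = 5.2

Step 2 — sample covariance S[i,j] = (1/(n-1)) · Σ_k (x_{k,i} - mean_i) · (x_{k,j} - mean_j), with n-1 = 4.
  S[X,X] = ((-2.8)·(-2.8) + (-0.8)·(-0.8) + (4.2)·(4.2) + (-0.8)·(-0.8) + (0.2)·(0.2)) / 4 = 26.8/4 = 6.7
  S[X,Y] = ((-2.8)·(-1.2) + (-0.8)·(2.8) + (4.2)·(-2.2) + (-0.8)·(-2.2) + (0.2)·(2.8)) / 4 = -5.8/4 = -1.45
  S[Y,Y] = ((-1.2)·(-1.2) + (2.8)·(2.8) + (-2.2)·(-2.2) + (-2.2)·(-2.2) + (2.8)·(2.8)) / 4 = 26.8/4 = 6.7

S is symmetric (S[j,i] = S[i,j]). Assembling:

S = [[6.7, -1.45],
 [-1.45, 6.7]]


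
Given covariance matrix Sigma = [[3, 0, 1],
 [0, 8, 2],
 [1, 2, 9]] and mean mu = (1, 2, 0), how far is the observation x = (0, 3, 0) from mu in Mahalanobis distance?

Step 1 — centre the observation: (x - mu) = (-1, 1, 0).

Step 2 — invert Sigma (cofactor / det for 3×3, or solve directly):
  Sigma^{-1} = [[0.3469, 0.0102, -0.0408],
 [0.0102, 0.1327, -0.0306],
 [-0.0408, -0.0306, 0.1224]].

Step 3 — form the quadratic (x - mu)^T · Sigma^{-1} · (x - mu):
  Sigma^{-1} · (x - mu) = (-0.3367, 0.1224, 0.0102).
  (x - mu)^T · [Sigma^{-1} · (x - mu)] = (-1)·(-0.3367) + (1)·(0.1224) + (0)·(0.0102) = 0.4592.

Step 4 — take square root: d = √(0.4592) ≈ 0.6776.

d(x, mu) = √(0.4592) ≈ 0.6776


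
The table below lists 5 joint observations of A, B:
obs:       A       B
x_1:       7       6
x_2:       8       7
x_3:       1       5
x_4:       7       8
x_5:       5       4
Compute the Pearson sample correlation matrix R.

Step 1 — column means:
  mean(A) = (7 + 8 + 1 + 7 + 5) / 5 = 28/5 = 5.6
  mean(B) = (6 + 7 + 5 + 8 + 4) / 5 = 30/5 = 6

Step 2 — sample variances and covariances s[i,j] = (1/(n-1)) · Σ_k (x_{k,i} - mean_i) · (x_{k,j} - mean_j), with n-1 = 4:
  s[A,A] = ((1.4)·(1.4) + (2.4)·(2.4) + (-4.6)·(-4.6) + (1.4)·(1.4) + (-0.6)·(-0.6)) / 4 = 31.2/4 = 7.8
  s[A,B] = ((1.4)·(0) + (2.4)·(1) + (-4.6)·(-1) + (1.4)·(2) + (-0.6)·(-2)) / 4 = 11/4 = 2.75
  s[B,B] = ((0)·(0) + (1)·(1) + (-1)·(-1) + (2)·(2) + (-2)·(-2)) / 4 = 10/4 = 2.5
  Sample standard deviations s_i = √(s[i,i]):
  s(A) = √(7.8) = 2.7928
  s(B) = √(2.5) = 1.5811

Step 3 — r_{ij} = s_{ij} / (s_i · s_j):
  r[A,A] = 1 (diagonal).
  r[A,B] = 2.75 / (2.7928 · 1.5811) = 2.75 / 4.4159 = 0.6228
  r[B,B] = 1 (diagonal).

R is symmetric with unit diagonal. Assembling:

R = [[1, 0.6228],
 [0.6228, 1]]


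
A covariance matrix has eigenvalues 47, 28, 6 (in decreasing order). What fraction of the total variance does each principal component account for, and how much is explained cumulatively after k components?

Step 1 — total variance = trace(Sigma) = Σ λ_i = 47 + 28 + 6 = 81.

Step 2 — fraction explained by component i = λ_i / Σ λ:
  PC1: 47/81 = 0.5802
  PC2: 28/81 = 0.3457
  PC3: 6/81 = 0.0741

Step 3 — cumulative fraction after k components = (λ_1 + ... + λ_k) / Σ λ:
  k = 1: 47/81 = 0.5802
  k = 2: (47 + 28)/81 = 75/81 = 0.9259
  k = 3: (47 + 28 + 6)/81 = 81/81 = 1

Summary (fraction, with percent):

explained: PC1 0.5802 (58.02%), PC2 0.3457 (34.57%), PC3 0.0741 (7.41%);  cumulative: 0.5802, 0.9259, 1


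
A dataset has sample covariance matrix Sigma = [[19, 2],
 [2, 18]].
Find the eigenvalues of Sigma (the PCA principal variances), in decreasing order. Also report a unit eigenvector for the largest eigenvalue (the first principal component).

Step 1 — characteristic polynomial of 2×2 Sigma:
  det(Sigma - λI) = λ² - trace · λ + det = 0.
  trace = 19 + 18 = 37, det = 19·18 - (2)² = 338.
Step 2 — discriminant:
  Δ = trace² - 4·det = 1369 - 1352 = 17.
Step 3 — eigenvalues:
  λ = (trace ± √Δ)/2 = (37 ± 4.1231)/2,
  λ_1 = 20.5616,  λ_2 = 16.4384.

Step 4 — unit eigenvector for λ_1: solve (Sigma - λ_1 I)v = 0. First row:
  (19 - 20.5616)·v_x + (2)·v_y = 0, i.e. (-1.5616)·v_x + (2)·v_y = 0,
  so v ∝ (b, λ_1 - a) = (2, 1.5616) = u.
  ||u|| = √((2)² + (1.5616)²) = √(6.4384) ≈ 2.5374,
  v_1 = u/||u|| ≈ (0.7882, 0.6154) (||v_1|| = 1).

λ_1 = 20.5616,  λ_2 = 16.4384;  v_1 ≈ (0.7882, 0.6154)


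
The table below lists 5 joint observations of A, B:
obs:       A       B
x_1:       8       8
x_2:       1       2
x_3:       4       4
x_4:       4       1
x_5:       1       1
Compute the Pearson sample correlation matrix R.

Step 1 — column means:
  mean(A) = (8 + 1 + 4 + 4 + 1) / 5 = 18/5 = 3.6
  mean(B) = (8 + 2 + 4 + 1 + 1) / 5 = 16/5 = 3.2

Step 2 — sample variances and covariances s[i,j] = (1/(n-1)) · Σ_k (x_{k,i} - mean_i) · (x_{k,j} - mean_j), with n-1 = 4:
  s[A,A] = ((4.4)·(4.4) + (-2.6)·(-2.6) + (0.4)·(0.4) + (0.4)·(0.4) + (-2.6)·(-2.6)) / 4 = 33.2/4 = 8.3
  s[A,B] = ((4.4)·(4.8) + (-2.6)·(-1.2) + (0.4)·(0.8) + (0.4)·(-2.2) + (-2.6)·(-2.2)) / 4 = 29.4/4 = 7.35
  s[B,B] = ((4.8)·(4.8) + (-1.2)·(-1.2) + (0.8)·(0.8) + (-2.2)·(-2.2) + (-2.2)·(-2.2)) / 4 = 34.8/4 = 8.7
  Sample standard deviations s_i = √(s[i,i]):
  s(A) = √(8.3) = 2.881
  s(B) = √(8.7) = 2.9496

Step 3 — r_{ij} = s_{ij} / (s_i · s_j):
  r[A,A] = 1 (diagonal).
  r[A,B] = 7.35 / (2.881 · 2.9496) = 7.35 / 8.4976 = 0.8649
  r[B,B] = 1 (diagonal).

R is symmetric with unit diagonal. Assembling:

R = [[1, 0.8649],
 [0.8649, 1]]


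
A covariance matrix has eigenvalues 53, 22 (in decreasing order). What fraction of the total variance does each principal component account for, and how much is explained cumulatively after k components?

Step 1 — total variance = trace(Sigma) = Σ λ_i = 53 + 22 = 75.

Step 2 — fraction explained by component i = λ_i / Σ λ:
  PC1: 53/75 = 0.7067
  PC2: 22/75 = 0.2933

Step 3 — cumulative fraction after k components = (λ_1 + ... + λ_k) / Σ λ:
  k = 1: 53/75 = 0.7067
  k = 2: (53 + 22)/75 = 75/75 = 1

Summary (fraction, with percent):

explained: PC1 0.7067 (70.67%), PC2 0.2933 (29.33%);  cumulative: 0.7067, 1


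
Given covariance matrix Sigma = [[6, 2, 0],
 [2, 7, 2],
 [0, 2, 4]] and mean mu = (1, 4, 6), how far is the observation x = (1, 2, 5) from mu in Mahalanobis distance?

Step 1 — centre the observation: (x - mu) = (0, -2, -1).

Step 2 — invert Sigma (cofactor / det for 3×3, or solve directly):
  Sigma^{-1} = [[0.1875, -0.0625, 0.0312],
 [-0.0625, 0.1875, -0.0938],
 [0.0312, -0.0938, 0.2969]].

Step 3 — form the quadratic (x - mu)^T · Sigma^{-1} · (x - mu):
  Sigma^{-1} · (x - mu) = (0.0938, -0.2813, -0.1094).
  (x - mu)^T · [Sigma^{-1} · (x - mu)] = (0)·(0.0938) + (-2)·(-0.2813) + (-1)·(-0.1094) = 0.6719.

Step 4 — take square root: d = √(0.6719) ≈ 0.8197.

d(x, mu) = √(0.6719) ≈ 0.8197


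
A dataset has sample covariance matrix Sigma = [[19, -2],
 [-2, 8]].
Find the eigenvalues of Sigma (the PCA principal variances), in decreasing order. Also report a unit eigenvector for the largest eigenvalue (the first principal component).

Step 1 — characteristic polynomial of 2×2 Sigma:
  det(Sigma - λI) = λ² - trace · λ + det = 0.
  trace = 19 + 8 = 27, det = 19·8 - (-2)² = 148.
Step 2 — discriminant:
  Δ = trace² - 4·det = 729 - 592 = 137.
Step 3 — eigenvalues:
  λ = (trace ± √Δ)/2 = (27 ± 11.7047)/2,
  λ_1 = 19.3523,  λ_2 = 7.6477.

Step 4 — unit eigenvector for λ_1: solve (Sigma - λ_1 I)v = 0. First row:
  (19 - 19.3523)·v_x + (-2)·v_y = 0, i.e. (-0.3523)·v_x + (-2)·v_y = 0,
  so v ∝ (b, λ_1 - a) = (-2, 0.3523); multiply by -1 so the first entry is positive: u = (2, -0.3523).
  ||u|| = √((2)² + (-0.3523)²) = √(4.1242) ≈ 2.0308,
  v_1 = u/||u|| ≈ (0.9848, -0.1735) (||v_1|| = 1).

λ_1 = 19.3523,  λ_2 = 7.6477;  v_1 ≈ (0.9848, -0.1735)


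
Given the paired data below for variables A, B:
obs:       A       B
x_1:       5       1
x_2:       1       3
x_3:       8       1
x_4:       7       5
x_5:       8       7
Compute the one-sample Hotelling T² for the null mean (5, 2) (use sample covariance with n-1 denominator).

Step 1 — sample mean vector:
  mean(A) = (5 + 1 + 8 + 7 + 8) / 5 = 29/5 = 5.8
  mean(B) = (1 + 3 + 1 + 5 + 7) / 5 = 17/5 = 3.4
  x̄ = (5.8, 3.4),  deviation x̄ - mu_0 = (5.8, 3.4) - (5, 2) = (0.8, 1.4).

Step 2 — sample covariance matrix, S[i,j] = (1/(n-1)) · Σ_k (x_{k,i} - mean_i) · (x_{k,j} - mean_j), divisor n-1 = 4:
  S[A,A] = ((-0.8)·(-0.8) + (-4.8)·(-4.8) + (2.2)·(2.2) + (1.2)·(1.2) + (2.2)·(2.2)) / 4 = 34.8/4 = 8.7
  S[A,B] = ((-0.8)·(-2.4) + (-4.8)·(-0.4) + (2.2)·(-2.4) + (1.2)·(1.6) + (2.2)·(3.6)) / 4 = 8.4/4 = 2.1
  S[B,B] = ((-2.4)·(-2.4) + (-0.4)·(-0.4) + (-2.4)·(-2.4) + (1.6)·(1.6) + (3.6)·(3.6)) / 4 = 27.2/4 = 6.8
  S = [[8.7, 2.1],
 [2.1, 6.8]].

Step 3 — invert S. det(S) = 8.7·6.8 - (2.1)² = 54.75.
  S^{-1} = (1/det) · [[d, -b], [-b, a]] = [[0.1242, -0.0384],
 [-0.0384, 0.1589]].

Step 4 — quadratic form (x̄ - mu_0)^T · S^{-1} · (x̄ - mu_0):
  S^{-1} · (x̄ - mu_0) = (0.0457, 0.1918),
  (x̄ - mu_0)^T · [...] = (0.8)·(0.0457) + (1.4)·(0.1918) = 0.305.

Step 5 — scale by n: T² = 5 · 0.305 = 1.5251.

T² ≈ 1.5251


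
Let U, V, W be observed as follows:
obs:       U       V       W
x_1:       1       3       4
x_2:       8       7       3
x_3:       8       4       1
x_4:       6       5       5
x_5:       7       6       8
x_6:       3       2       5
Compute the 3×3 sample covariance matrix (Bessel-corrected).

Step 1 — column means:
  mean(U) = (1 + 8 + 8 + 6 + 7 + 3) / 6 = 33/6 = 5.5
  mean(V) = (3 + 7 + 4 + 5 + 6 + 2) / 6 = 27/6 = 4.5
  mean(W) = (4 + 3 + 1 + 5 + 8 + 5) / 6 = 26/6 = 4.3333

Step 2 — sample covariance S[i,j] = (1/(n-1)) · Σ_k (x_{k,i} - mean_i) · (x_{k,j} - mean_j), with n-1 = 5.
  S[U,U] = ((-4.5)·(-4.5) + (2.5)·(2.5) + (2.5)·(2.5) + (0.5)·(0.5) + (1.5)·(1.5) + (-2.5)·(-2.5)) / 5 = 41.5/5 = 8.3
  S[U,V] = ((-4.5)·(-1.5) + (2.5)·(2.5) + (2.5)·(-0.5) + (0.5)·(0.5) + (1.5)·(1.5) + (-2.5)·(-2.5)) / 5 = 20.5/5 = 4.1
  S[U,W] = ((-4.5)·(-0.3333) + (2.5)·(-1.3333) + (2.5)·(-3.3333) + (0.5)·(0.6667) + (1.5)·(3.6667) + (-2.5)·(0.6667)) / 5 = -6/5 = -1.2
  S[V,V] = ((-1.5)·(-1.5) + (2.5)·(2.5) + (-0.5)·(-0.5) + (0.5)·(0.5) + (1.5)·(1.5) + (-2.5)·(-2.5)) / 5 = 17.5/5 = 3.5
  S[V,W] = ((-1.5)·(-0.3333) + (2.5)·(-1.3333) + (-0.5)·(-3.3333) + (0.5)·(0.6667) + (1.5)·(3.6667) + (-2.5)·(0.6667)) / 5 = 3/5 = 0.6
  S[W,W] = ((-0.3333)·(-0.3333) + (-1.3333)·(-1.3333) + (-3.3333)·(-3.3333) + (0.6667)·(0.6667) + (3.6667)·(3.6667) + (0.6667)·(0.6667)) / 5 = 27.3333/5 = 5.4667

S is symmetric (S[j,i] = S[i,j]). Assembling:

S = [[8.3, 4.1, -1.2],
 [4.1, 3.5, 0.6],
 [-1.2, 0.6, 5.4667]]


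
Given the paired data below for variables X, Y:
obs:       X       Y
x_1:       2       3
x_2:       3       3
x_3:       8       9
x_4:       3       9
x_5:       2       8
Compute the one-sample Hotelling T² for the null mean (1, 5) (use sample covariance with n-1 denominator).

Step 1 — sample mean vector:
  mean(X) = (2 + 3 + 8 + 3 + 2) / 5 = 18/5 = 3.6
  mean(Y) = (3 + 3 + 9 + 9 + 8) / 5 = 32/5 = 6.4
  x̄ = (3.6, 6.4),  deviation x̄ - mu_0 = (3.6, 6.4) - (1, 5) = (2.6, 1.4).

Step 2 — sample covariance matrix, S[i,j] = (1/(n-1)) · Σ_k (x_{k,i} - mean_i) · (x_{k,j} - mean_j), divisor n-1 = 4:
  S[X,X] = ((-1.6)·(-1.6) + (-0.6)·(-0.6) + (4.4)·(4.4) + (-0.6)·(-0.6) + (-1.6)·(-1.6)) / 4 = 25.2/4 = 6.3
  S[X,Y] = ((-1.6)·(-3.4) + (-0.6)·(-3.4) + (4.4)·(2.6) + (-0.6)·(2.6) + (-1.6)·(1.6)) / 4 = 14.8/4 = 3.7
  S[Y,Y] = ((-3.4)·(-3.4) + (-3.4)·(-3.4) + (2.6)·(2.6) + (2.6)·(2.6) + (1.6)·(1.6)) / 4 = 39.2/4 = 9.8
  S = [[6.3, 3.7],
 [3.7, 9.8]].

Step 3 — invert S. det(S) = 6.3·9.8 - (3.7)² = 48.05.
  S^{-1} = (1/det) · [[d, -b], [-b, a]] = [[0.204, -0.077],
 [-0.077, 0.1311]].

Step 4 — quadratic form (x̄ - mu_0)^T · S^{-1} · (x̄ - mu_0):
  S^{-1} · (x̄ - mu_0) = (0.4225, -0.0166),
  (x̄ - mu_0)^T · [...] = (2.6)·(0.4225) + (1.4)·(-0.0166) = 1.0751.

Step 5 — scale by n: T² = 5 · 1.0751 = 5.3757.

T² ≈ 5.3757


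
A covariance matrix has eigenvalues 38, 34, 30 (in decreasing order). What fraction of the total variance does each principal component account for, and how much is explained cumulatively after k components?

Step 1 — total variance = trace(Sigma) = Σ λ_i = 38 + 34 + 30 = 102.

Step 2 — fraction explained by component i = λ_i / Σ λ:
  PC1: 38/102 = 0.3725
  PC2: 34/102 = 0.3333
  PC3: 30/102 = 0.2941

Step 3 — cumulative fraction after k components = (λ_1 + ... + λ_k) / Σ λ:
  k = 1: 38/102 = 0.3725
  k = 2: (38 + 34)/102 = 72/102 = 0.7059
  k = 3: (38 + 34 + 30)/102 = 102/102 = 1

Summary (fraction, with percent):

explained: PC1 0.3725 (37.25%), PC2 0.3333 (33.33%), PC3 0.2941 (29.41%);  cumulative: 0.3725, 0.7059, 1


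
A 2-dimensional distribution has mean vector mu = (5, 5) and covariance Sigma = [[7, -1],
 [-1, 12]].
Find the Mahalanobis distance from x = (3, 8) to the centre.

Step 1 — centre the observation: (x - mu) = (-2, 3).

Step 2 — invert Sigma. det(Sigma) = 7·12 - (-1)² = 83.
  Sigma^{-1} = (1/det) · [[d, -b], [-b, a]] = [[0.1446, 0.012],
 [0.012, 0.0843]].

Step 3 — form the quadratic (x - mu)^T · Sigma^{-1} · (x - mu):
  Sigma^{-1} · (x - mu) = (-0.253, 0.2289).
  (x - mu)^T · [Sigma^{-1} · (x - mu)] = (-2)·(-0.253) + (3)·(0.2289) = 1.1928.

Step 4 — take square root: d = √(1.1928) ≈ 1.0921.

d(x, mu) = √(1.1928) ≈ 1.0921


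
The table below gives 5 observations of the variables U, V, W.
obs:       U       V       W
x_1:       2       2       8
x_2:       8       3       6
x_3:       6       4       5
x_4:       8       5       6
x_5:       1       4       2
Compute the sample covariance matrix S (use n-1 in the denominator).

Step 1 — column means:
  mean(U) = (2 + 8 + 6 + 8 + 1) / 5 = 25/5 = 5
  mean(V) = (2 + 3 + 4 + 5 + 4) / 5 = 18/5 = 3.6
  mean(W) = (8 + 6 + 5 + 6 + 2) / 5 = 27/5 = 5.4

Step 2 — sample covariance S[i,j] = (1/(n-1)) · Σ_k (x_{k,i} - mean_i) · (x_{k,j} - mean_j), with n-1 = 4.
  S[U,U] = ((-3)·(-3) + (3)·(3) + (1)·(1) + (3)·(3) + (-4)·(-4)) / 4 = 44/4 = 11
  S[U,V] = ((-3)·(-1.6) + (3)·(-0.6) + (1)·(0.4) + (3)·(1.4) + (-4)·(0.4)) / 4 = 6/4 = 1.5
  S[U,W] = ((-3)·(2.6) + (3)·(0.6) + (1)·(-0.4) + (3)·(0.6) + (-4)·(-3.4)) / 4 = 9/4 = 2.25
  S[V,V] = ((-1.6)·(-1.6) + (-0.6)·(-0.6) + (0.4)·(0.4) + (1.4)·(1.4) + (0.4)·(0.4)) / 4 = 5.2/4 = 1.3
  S[V,W] = ((-1.6)·(2.6) + (-0.6)·(0.6) + (0.4)·(-0.4) + (1.4)·(0.6) + (0.4)·(-3.4)) / 4 = -5.2/4 = -1.3
  S[W,W] = ((2.6)·(2.6) + (0.6)·(0.6) + (-0.4)·(-0.4) + (0.6)·(0.6) + (-3.4)·(-3.4)) / 4 = 19.2/4 = 4.8

S is symmetric (S[j,i] = S[i,j]). Assembling:

S = [[11, 1.5, 2.25],
 [1.5, 1.3, -1.3],
 [2.25, -1.3, 4.8]]


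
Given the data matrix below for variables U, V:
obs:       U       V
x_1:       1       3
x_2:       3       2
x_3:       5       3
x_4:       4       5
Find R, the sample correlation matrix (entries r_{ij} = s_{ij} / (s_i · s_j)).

Step 1 — column means:
  mean(U) = (1 + 3 + 5 + 4) / 4 = 13/4 = 3.25
  mean(V) = (3 + 2 + 3 + 5) / 4 = 13/4 = 3.25

Step 2 — sample variances and covariances s[i,j] = (1/(n-1)) · Σ_k (x_{k,i} - mean_i) · (x_{k,j} - mean_j), with n-1 = 3:
  s[U,U] = ((-2.25)·(-2.25) + (-0.25)·(-0.25) + (1.75)·(1.75) + (0.75)·(0.75)) / 3 = 8.75/3 = 2.9167
  s[U,V] = ((-2.25)·(-0.25) + (-0.25)·(-1.25) + (1.75)·(-0.25) + (0.75)·(1.75)) / 3 = 1.75/3 = 0.5833
  s[V,V] = ((-0.25)·(-0.25) + (-1.25)·(-1.25) + (-0.25)·(-0.25) + (1.75)·(1.75)) / 3 = 4.75/3 = 1.5833
  Sample standard deviations s_i = √(s[i,i]):
  s(U) = √(2.9167) = 1.7078
  s(V) = √(1.5833) = 1.2583

Step 3 — r_{ij} = s_{ij} / (s_i · s_j):
  r[U,U] = 1 (diagonal).
  r[U,V] = 0.5833 / (1.7078 · 1.2583) = 0.5833 / 2.149 = 0.2714
  r[V,V] = 1 (diagonal).

R is symmetric with unit diagonal. Assembling:

R = [[1, 0.2714],
 [0.2714, 1]]


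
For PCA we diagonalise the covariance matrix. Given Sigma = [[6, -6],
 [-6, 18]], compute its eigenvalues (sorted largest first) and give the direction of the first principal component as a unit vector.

Step 1 — characteristic polynomial of 2×2 Sigma:
  det(Sigma - λI) = λ² - trace · λ + det = 0.
  trace = 6 + 18 = 24, det = 6·18 - (-6)² = 72.
Step 2 — discriminant:
  Δ = trace² - 4·det = 576 - 288 = 288.
Step 3 — eigenvalues:
  λ = (trace ± √Δ)/2 = (24 ± 16.9706)/2,
  λ_1 = 20.4853,  λ_2 = 3.5147.

Step 4 — unit eigenvector for λ_1: solve (Sigma - λ_1 I)v = 0. First row:
  (6 - 20.4853)·v_x + (-6)·v_y = 0, i.e. (-14.4853)·v_x + (-6)·v_y = 0,
  so v ∝ (b, λ_1 - a) = (-6, 14.4853); multiply by -1 so the first entry is positive: u = (6, -14.4853).
  ||u|| = √((6)² + (-14.4853)²) = √(245.8234) ≈ 15.6788,
  v_1 = u/||u|| ≈ (0.3827, -0.9239) (||v_1|| = 1).

λ_1 = 20.4853,  λ_2 = 3.5147;  v_1 ≈ (0.3827, -0.9239)


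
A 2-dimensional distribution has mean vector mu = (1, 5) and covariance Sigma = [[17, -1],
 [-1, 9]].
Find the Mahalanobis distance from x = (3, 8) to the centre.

Step 1 — centre the observation: (x - mu) = (2, 3).

Step 2 — invert Sigma. det(Sigma) = 17·9 - (-1)² = 152.
  Sigma^{-1} = (1/det) · [[d, -b], [-b, a]] = [[0.0592, 0.0066],
 [0.0066, 0.1118]].

Step 3 — form the quadratic (x - mu)^T · Sigma^{-1} · (x - mu):
  Sigma^{-1} · (x - mu) = (0.1382, 0.3487).
  (x - mu)^T · [Sigma^{-1} · (x - mu)] = (2)·(0.1382) + (3)·(0.3487) = 1.3224.

Step 4 — take square root: d = √(1.3224) ≈ 1.1499.

d(x, mu) = √(1.3224) ≈ 1.1499


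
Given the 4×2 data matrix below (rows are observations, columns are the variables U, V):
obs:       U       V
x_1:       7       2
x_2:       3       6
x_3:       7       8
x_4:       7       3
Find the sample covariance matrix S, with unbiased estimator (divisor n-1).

Step 1 — column means:
  mean(U) = (7 + 3 + 7 + 7) / 4 = 24/4 = 6
  mean(V) = (2 + 6 + 8 + 3) / 4 = 19/4 = 4.75

Step 2 — sample covariance S[i,j] = (1/(n-1)) · Σ_k (x_{k,i} - mean_i) · (x_{k,j} - mean_j), with n-1 = 3.
  S[U,U] = ((1)·(1) + (-3)·(-3) + (1)·(1) + (1)·(1)) / 3 = 12/3 = 4
  S[U,V] = ((1)·(-2.75) + (-3)·(1.25) + (1)·(3.25) + (1)·(-1.75)) / 3 = -5/3 = -1.6667
  S[V,V] = ((-2.75)·(-2.75) + (1.25)·(1.25) + (3.25)·(3.25) + (-1.75)·(-1.75)) / 3 = 22.75/3 = 7.5833

S is symmetric (S[j,i] = S[i,j]). Assembling:

S = [[4, -1.6667],
 [-1.6667, 7.5833]]


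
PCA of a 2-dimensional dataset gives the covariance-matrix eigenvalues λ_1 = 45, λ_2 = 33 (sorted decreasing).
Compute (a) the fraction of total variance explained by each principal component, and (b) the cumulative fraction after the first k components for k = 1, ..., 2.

Step 1 — total variance = trace(Sigma) = Σ λ_i = 45 + 33 = 78.

Step 2 — fraction explained by component i = λ_i / Σ λ:
  PC1: 45/78 = 0.5769
  PC2: 33/78 = 0.4231

Step 3 — cumulative fraction after k components = (λ_1 + ... + λ_k) / Σ λ:
  k = 1: 45/78 = 0.5769
  k = 2: (45 + 33)/78 = 78/78 = 1

Summary (fraction, with percent):

explained: PC1 0.5769 (57.69%), PC2 0.4231 (42.31%);  cumulative: 0.5769, 1


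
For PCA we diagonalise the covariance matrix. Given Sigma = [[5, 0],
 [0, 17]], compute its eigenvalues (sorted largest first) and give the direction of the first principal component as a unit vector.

Step 1 — characteristic polynomial of 2×2 Sigma:
  det(Sigma - λI) = λ² - trace · λ + det = 0.
  trace = 5 + 17 = 22, det = 5·17 - (0)² = 85.
Step 2 — discriminant:
  Δ = trace² - 4·det = 484 - 340 = 144.
Step 3 — eigenvalues:
  λ = (trace ± √Δ)/2 = (22 ± 12)/2,
  λ_1 = 17,  λ_2 = 5.

Step 4 — unit eigenvector for λ_1: Sigma is diagonal, so its eigenvectors are the coordinate axes. λ_1 = 17 is the diagonal entry on the second coordinate axis, hence
  v_1 = (0, 1) (||v_1|| = 1).

λ_1 = 17,  λ_2 = 5;  v_1 ≈ (0, 1)


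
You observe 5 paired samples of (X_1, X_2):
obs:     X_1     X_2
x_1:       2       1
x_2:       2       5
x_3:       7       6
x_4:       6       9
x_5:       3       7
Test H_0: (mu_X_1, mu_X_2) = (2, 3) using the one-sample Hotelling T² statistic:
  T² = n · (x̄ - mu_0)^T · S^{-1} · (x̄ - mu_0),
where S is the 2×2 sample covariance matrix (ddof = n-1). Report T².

Step 1 — sample mean vector:
  mean(X_1) = (2 + 2 + 7 + 6 + 3) / 5 = 20/5 = 4
  mean(X_2) = (1 + 5 + 6 + 9 + 7) / 5 = 28/5 = 5.6
  x̄ = (4, 5.6),  deviation x̄ - mu_0 = (4, 5.6) - (2, 3) = (2, 2.6).

Step 2 — sample covariance matrix, S[i,j] = (1/(n-1)) · Σ_k (x_{k,i} - mean_i) · (x_{k,j} - mean_j), divisor n-1 = 4:
  S[X_1,X_1] = ((-2)·(-2) + (-2)·(-2) + (3)·(3) + (2)·(2) + (-1)·(-1)) / 4 = 22/4 = 5.5
  S[X_1,X_2] = ((-2)·(-4.6) + (-2)·(-0.6) + (3)·(0.4) + (2)·(3.4) + (-1)·(1.4)) / 4 = 17/4 = 4.25
  S[X_2,X_2] = ((-4.6)·(-4.6) + (-0.6)·(-0.6) + (0.4)·(0.4) + (3.4)·(3.4) + (1.4)·(1.4)) / 4 = 35.2/4 = 8.8
  S = [[5.5, 4.25],
 [4.25, 8.8]].

Step 3 — invert S. det(S) = 5.5·8.8 - (4.25)² = 30.3375.
  S^{-1} = (1/det) · [[d, -b], [-b, a]] = [[0.2901, -0.1401],
 [-0.1401, 0.1813]].

Step 4 — quadratic form (x̄ - mu_0)^T · S^{-1} · (x̄ - mu_0):
  S^{-1} · (x̄ - mu_0) = (0.2159, 0.1912),
  (x̄ - mu_0)^T · [...] = (2)·(0.2159) + (2.6)·(0.1912) = 0.9289.

Step 5 — scale by n: T² = 5 · 0.9289 = 4.6444.

T² ≈ 4.6444


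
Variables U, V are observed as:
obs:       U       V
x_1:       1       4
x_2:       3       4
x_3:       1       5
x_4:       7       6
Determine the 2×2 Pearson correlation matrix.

Step 1 — column means:
  mean(U) = (1 + 3 + 1 + 7) / 4 = 12/4 = 3
  mean(V) = (4 + 4 + 5 + 6) / 4 = 19/4 = 4.75

Step 2 — sample variances and covariances s[i,j] = (1/(n-1)) · Σ_k (x_{k,i} - mean_i) · (x_{k,j} - mean_j), with n-1 = 3:
  s[U,U] = ((-2)·(-2) + (0)·(0) + (-2)·(-2) + (4)·(4)) / 3 = 24/3 = 8
  s[U,V] = ((-2)·(-0.75) + (0)·(-0.75) + (-2)·(0.25) + (4)·(1.25)) / 3 = 6/3 = 2
  s[V,V] = ((-0.75)·(-0.75) + (-0.75)·(-0.75) + (0.25)·(0.25) + (1.25)·(1.25)) / 3 = 2.75/3 = 0.9167
  Sample standard deviations s_i = √(s[i,i]):
  s(U) = √(8) = 2.8284
  s(V) = √(0.9167) = 0.9574

Step 3 — r_{ij} = s_{ij} / (s_i · s_j):
  r[U,U] = 1 (diagonal).
  r[U,V] = 2 / (2.8284 · 0.9574) = 2 / 2.708 = 0.7385
  r[V,V] = 1 (diagonal).

R is symmetric with unit diagonal. Assembling:

R = [[1, 0.7385],
 [0.7385, 1]]


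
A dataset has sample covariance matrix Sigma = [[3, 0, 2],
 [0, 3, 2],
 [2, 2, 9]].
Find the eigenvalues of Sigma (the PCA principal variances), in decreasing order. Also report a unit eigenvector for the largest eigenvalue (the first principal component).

Step 1 — characteristic polynomial p(λ) = det(λI - Sigma) = λ³ - tr·λ² + c_1·λ - det, where tr = trace, c_1 = sum of the principal 2×2 minors, det = det(Sigma):
  tr = 3 + 3 + 9 = 15,
  c_1 = (3·3 - (0)²) + (3·9 - (2)²) + (3·9 - (2)²) = 9 + 23 + 23 = 55,
  det = 3·(3·9 - (2)²) - (0)·((0)·9 - (2)·(2)) + (2)·((0)·(2) - 3·(2)) = 3·(23) - (0)·(-4) + (2)·(-6) = 57.
  So p(λ) = λ³ - 15λ² + 55λ - 57.
Step 2 — look for an integer root (rational root theorem: any rational root is an integer divisor of 57). Testing λ = 3:
  p(3) = 27 - 135 + 165 - 57 = 0  ✓
  Dividing out (λ - 3): p(λ) = (λ - 3)(λ² - 12λ + 19).
Step 3 — remaining eigenvalues from the quadratic λ² - 12λ + 19 = 0:
  Δ = 12² - 4·19 = 144 - 76 = 68,  λ = (12 ± √68)/2 = (12 ± 8.2462)/2 ≈ 10.1231 or 1.8769.
  Sorted: λ_1 = 10.1231,  λ_2 = 3,  λ_3 = 1.8769  (check: sum = 15 = tr ✓).

Step 4 — unit eigenvector for λ_1 ≈ 10.1231: v spans the null space of (Sigma - λ_1 I), whose rows are
  r_1 = (-7.1231, 0, 2),  r_2 = (0, -7.1231, 2),  r_3 = (2, 2, -1.1231).
  v is orthogonal to every row, so take v ∝ r_1 × r_2 = ((0)·(2) - (2)·(-7.1231), (2)·(0) - (-7.1231)·(2), (-7.1231)·(-7.1231) - (0)·(0)) ≈ (14.2462, 14.2462, 50.7386).
  Let u = (14.2462, 14.2462, 50.7386).
  ||u|| = √((14.2462)² + (14.2462)² + (50.7386)²) = √(2980.318) ≈ 54.5923,  v_1 = u/||u|| ≈ (0.261, 0.261, 0.9294) (||v_1|| = 1).

λ_1 = 10.1231,  λ_2 = 3,  λ_3 = 1.8769;  v_1 ≈ (0.261, 0.261, 0.9294)
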